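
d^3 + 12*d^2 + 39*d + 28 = (d + 1)*(d + 4)*(d + 7)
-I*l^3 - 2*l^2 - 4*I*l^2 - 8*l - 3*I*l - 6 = (l + 3)*(l - 2*I)*(-I*l - I)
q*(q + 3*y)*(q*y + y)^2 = q^4*y^2 + 3*q^3*y^3 + 2*q^3*y^2 + 6*q^2*y^3 + q^2*y^2 + 3*q*y^3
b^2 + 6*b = b*(b + 6)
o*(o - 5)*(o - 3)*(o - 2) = o^4 - 10*o^3 + 31*o^2 - 30*o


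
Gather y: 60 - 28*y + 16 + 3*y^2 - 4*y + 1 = 3*y^2 - 32*y + 77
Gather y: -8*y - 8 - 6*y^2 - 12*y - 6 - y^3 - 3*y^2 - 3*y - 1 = -y^3 - 9*y^2 - 23*y - 15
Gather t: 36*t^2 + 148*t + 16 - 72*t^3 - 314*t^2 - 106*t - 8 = -72*t^3 - 278*t^2 + 42*t + 8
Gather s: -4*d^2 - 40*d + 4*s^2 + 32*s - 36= -4*d^2 - 40*d + 4*s^2 + 32*s - 36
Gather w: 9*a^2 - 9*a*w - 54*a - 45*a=9*a^2 - 9*a*w - 99*a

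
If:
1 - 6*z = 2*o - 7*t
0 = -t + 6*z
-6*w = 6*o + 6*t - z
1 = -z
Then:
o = -35/2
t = -6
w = 70/3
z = -1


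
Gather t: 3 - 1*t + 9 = 12 - t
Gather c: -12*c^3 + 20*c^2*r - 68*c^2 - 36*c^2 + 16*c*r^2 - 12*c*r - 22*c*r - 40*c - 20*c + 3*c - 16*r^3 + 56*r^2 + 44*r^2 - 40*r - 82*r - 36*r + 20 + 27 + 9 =-12*c^3 + c^2*(20*r - 104) + c*(16*r^2 - 34*r - 57) - 16*r^3 + 100*r^2 - 158*r + 56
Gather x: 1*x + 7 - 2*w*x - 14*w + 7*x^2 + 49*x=-14*w + 7*x^2 + x*(50 - 2*w) + 7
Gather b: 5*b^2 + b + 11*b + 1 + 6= 5*b^2 + 12*b + 7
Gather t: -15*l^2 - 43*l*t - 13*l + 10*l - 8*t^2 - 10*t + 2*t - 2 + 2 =-15*l^2 - 3*l - 8*t^2 + t*(-43*l - 8)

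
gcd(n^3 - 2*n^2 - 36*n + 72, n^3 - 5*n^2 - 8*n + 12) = n - 6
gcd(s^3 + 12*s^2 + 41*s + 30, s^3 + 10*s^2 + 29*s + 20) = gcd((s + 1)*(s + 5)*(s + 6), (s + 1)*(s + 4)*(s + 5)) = s^2 + 6*s + 5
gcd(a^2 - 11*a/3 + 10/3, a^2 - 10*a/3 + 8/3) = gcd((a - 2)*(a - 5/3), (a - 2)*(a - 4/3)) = a - 2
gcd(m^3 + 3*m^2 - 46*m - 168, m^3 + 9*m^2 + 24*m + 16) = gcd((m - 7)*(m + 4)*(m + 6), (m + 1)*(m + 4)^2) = m + 4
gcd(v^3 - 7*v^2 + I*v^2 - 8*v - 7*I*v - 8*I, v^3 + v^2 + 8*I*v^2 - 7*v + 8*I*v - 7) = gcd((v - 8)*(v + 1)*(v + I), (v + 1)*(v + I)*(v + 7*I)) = v^2 + v*(1 + I) + I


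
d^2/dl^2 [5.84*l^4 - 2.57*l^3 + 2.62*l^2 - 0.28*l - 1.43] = 70.08*l^2 - 15.42*l + 5.24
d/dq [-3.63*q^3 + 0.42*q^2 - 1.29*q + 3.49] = -10.89*q^2 + 0.84*q - 1.29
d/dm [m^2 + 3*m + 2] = 2*m + 3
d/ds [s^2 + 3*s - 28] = 2*s + 3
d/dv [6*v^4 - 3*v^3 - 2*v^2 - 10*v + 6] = 24*v^3 - 9*v^2 - 4*v - 10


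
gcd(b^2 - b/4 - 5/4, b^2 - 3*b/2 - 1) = 1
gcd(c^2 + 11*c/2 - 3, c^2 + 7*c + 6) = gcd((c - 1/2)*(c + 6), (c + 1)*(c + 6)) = c + 6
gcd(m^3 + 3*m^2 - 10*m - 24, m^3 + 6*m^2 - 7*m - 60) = m^2 + m - 12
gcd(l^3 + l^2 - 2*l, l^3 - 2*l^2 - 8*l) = l^2 + 2*l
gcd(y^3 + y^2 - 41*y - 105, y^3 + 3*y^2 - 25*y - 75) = y^2 + 8*y + 15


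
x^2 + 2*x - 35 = (x - 5)*(x + 7)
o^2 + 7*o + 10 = (o + 2)*(o + 5)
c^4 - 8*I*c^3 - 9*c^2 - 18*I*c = c*(c - 6*I)*(c - 3*I)*(c + I)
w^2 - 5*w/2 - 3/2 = (w - 3)*(w + 1/2)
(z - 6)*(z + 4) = z^2 - 2*z - 24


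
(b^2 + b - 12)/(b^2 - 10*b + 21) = (b + 4)/(b - 7)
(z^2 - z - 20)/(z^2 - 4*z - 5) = (z + 4)/(z + 1)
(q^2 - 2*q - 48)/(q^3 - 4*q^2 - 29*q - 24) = (q + 6)/(q^2 + 4*q + 3)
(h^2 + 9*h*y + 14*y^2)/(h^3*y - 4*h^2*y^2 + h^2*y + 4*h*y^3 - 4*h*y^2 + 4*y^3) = (h^2 + 9*h*y + 14*y^2)/(y*(h^3 - 4*h^2*y + h^2 + 4*h*y^2 - 4*h*y + 4*y^2))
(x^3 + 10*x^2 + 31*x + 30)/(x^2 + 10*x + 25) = (x^2 + 5*x + 6)/(x + 5)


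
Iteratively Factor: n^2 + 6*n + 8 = (n + 2)*(n + 4)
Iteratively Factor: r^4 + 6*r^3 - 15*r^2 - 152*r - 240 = (r - 5)*(r^3 + 11*r^2 + 40*r + 48) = (r - 5)*(r + 4)*(r^2 + 7*r + 12) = (r - 5)*(r + 3)*(r + 4)*(r + 4)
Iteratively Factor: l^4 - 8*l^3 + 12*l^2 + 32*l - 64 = (l + 2)*(l^3 - 10*l^2 + 32*l - 32) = (l - 2)*(l + 2)*(l^2 - 8*l + 16) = (l - 4)*(l - 2)*(l + 2)*(l - 4)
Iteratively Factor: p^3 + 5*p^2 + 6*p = (p + 3)*(p^2 + 2*p) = p*(p + 3)*(p + 2)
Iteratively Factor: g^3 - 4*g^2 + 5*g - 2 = (g - 1)*(g^2 - 3*g + 2) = (g - 1)^2*(g - 2)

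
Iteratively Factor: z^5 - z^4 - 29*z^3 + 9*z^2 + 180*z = (z)*(z^4 - z^3 - 29*z^2 + 9*z + 180) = z*(z - 3)*(z^3 + 2*z^2 - 23*z - 60) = z*(z - 3)*(z + 3)*(z^2 - z - 20) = z*(z - 5)*(z - 3)*(z + 3)*(z + 4)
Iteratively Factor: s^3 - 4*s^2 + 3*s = (s)*(s^2 - 4*s + 3) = s*(s - 3)*(s - 1)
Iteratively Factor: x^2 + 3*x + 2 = (x + 2)*(x + 1)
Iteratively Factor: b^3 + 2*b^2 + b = (b)*(b^2 + 2*b + 1) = b*(b + 1)*(b + 1)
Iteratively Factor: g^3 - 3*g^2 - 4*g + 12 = (g + 2)*(g^2 - 5*g + 6) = (g - 3)*(g + 2)*(g - 2)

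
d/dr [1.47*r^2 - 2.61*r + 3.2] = 2.94*r - 2.61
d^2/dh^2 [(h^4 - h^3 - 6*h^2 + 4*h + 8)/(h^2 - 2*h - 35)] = 2*(h^6 - 6*h^5 - 93*h^4 + 513*h^3 + 6534*h^2 - 3303*h - 7318)/(h^6 - 6*h^5 - 93*h^4 + 412*h^3 + 3255*h^2 - 7350*h - 42875)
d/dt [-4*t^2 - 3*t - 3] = -8*t - 3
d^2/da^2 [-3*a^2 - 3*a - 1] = -6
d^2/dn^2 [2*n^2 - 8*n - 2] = 4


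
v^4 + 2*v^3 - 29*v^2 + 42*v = v*(v - 3)*(v - 2)*(v + 7)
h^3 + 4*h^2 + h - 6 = (h - 1)*(h + 2)*(h + 3)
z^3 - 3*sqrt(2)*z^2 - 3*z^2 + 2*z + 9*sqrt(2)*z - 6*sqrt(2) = (z - 2)*(z - 1)*(z - 3*sqrt(2))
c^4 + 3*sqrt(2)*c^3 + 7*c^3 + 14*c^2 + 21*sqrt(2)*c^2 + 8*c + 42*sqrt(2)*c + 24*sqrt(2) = (c + 1)*(c + 2)*(c + 4)*(c + 3*sqrt(2))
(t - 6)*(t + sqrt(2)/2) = t^2 - 6*t + sqrt(2)*t/2 - 3*sqrt(2)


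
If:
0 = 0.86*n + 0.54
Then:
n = -0.63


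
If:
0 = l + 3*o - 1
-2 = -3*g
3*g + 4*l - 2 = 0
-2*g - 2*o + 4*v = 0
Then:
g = 2/3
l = 0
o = 1/3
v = 1/2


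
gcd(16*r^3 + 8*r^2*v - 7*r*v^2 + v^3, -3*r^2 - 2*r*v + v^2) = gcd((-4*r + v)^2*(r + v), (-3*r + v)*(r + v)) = r + v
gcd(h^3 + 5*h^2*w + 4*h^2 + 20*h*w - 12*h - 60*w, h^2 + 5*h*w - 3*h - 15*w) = h + 5*w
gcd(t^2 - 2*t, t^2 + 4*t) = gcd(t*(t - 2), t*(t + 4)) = t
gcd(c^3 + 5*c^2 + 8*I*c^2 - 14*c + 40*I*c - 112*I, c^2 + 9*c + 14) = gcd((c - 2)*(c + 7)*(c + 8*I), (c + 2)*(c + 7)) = c + 7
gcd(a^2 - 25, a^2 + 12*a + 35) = a + 5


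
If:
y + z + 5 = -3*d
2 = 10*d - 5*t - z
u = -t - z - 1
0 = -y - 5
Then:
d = -z/3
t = -13*z/15 - 2/5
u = -2*z/15 - 3/5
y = -5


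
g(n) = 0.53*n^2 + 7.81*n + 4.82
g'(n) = 1.06*n + 7.81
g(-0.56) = 0.61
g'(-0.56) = 7.22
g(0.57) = 9.44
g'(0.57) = 8.41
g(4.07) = 45.39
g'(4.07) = 12.12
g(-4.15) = -18.46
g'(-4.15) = 3.41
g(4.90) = 55.81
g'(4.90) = 13.00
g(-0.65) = -0.03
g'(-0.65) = 7.12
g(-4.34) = -19.09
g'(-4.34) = 3.21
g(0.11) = 5.69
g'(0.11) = 7.93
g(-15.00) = 6.92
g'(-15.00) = -8.09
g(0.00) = 4.82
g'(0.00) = 7.81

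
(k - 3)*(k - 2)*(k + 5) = k^3 - 19*k + 30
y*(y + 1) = y^2 + y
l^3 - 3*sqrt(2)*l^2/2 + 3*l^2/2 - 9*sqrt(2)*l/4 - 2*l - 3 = (l + 3/2)*(l - 2*sqrt(2))*(l + sqrt(2)/2)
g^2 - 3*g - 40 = (g - 8)*(g + 5)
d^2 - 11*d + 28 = (d - 7)*(d - 4)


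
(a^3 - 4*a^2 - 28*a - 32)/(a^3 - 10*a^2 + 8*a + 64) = (a + 2)/(a - 4)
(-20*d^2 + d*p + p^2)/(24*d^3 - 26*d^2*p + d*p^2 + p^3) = (5*d + p)/(-6*d^2 + 5*d*p + p^2)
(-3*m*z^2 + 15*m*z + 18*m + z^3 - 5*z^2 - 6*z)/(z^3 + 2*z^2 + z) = (-3*m*z + 18*m + z^2 - 6*z)/(z*(z + 1))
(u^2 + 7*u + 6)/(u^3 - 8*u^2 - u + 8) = (u + 6)/(u^2 - 9*u + 8)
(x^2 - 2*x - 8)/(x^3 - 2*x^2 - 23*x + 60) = (x + 2)/(x^2 + 2*x - 15)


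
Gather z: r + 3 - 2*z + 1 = r - 2*z + 4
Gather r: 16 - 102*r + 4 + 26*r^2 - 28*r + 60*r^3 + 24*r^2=60*r^3 + 50*r^2 - 130*r + 20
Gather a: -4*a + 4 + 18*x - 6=-4*a + 18*x - 2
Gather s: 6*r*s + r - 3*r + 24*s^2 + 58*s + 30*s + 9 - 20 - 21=-2*r + 24*s^2 + s*(6*r + 88) - 32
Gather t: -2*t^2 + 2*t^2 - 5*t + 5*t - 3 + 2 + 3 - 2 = 0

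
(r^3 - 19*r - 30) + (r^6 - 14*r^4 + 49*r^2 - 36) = r^6 - 14*r^4 + r^3 + 49*r^2 - 19*r - 66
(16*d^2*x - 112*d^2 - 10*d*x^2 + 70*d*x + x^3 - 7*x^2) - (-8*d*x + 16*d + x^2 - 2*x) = 16*d^2*x - 112*d^2 - 10*d*x^2 + 78*d*x - 16*d + x^3 - 8*x^2 + 2*x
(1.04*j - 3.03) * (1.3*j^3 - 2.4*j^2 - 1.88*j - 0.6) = 1.352*j^4 - 6.435*j^3 + 5.3168*j^2 + 5.0724*j + 1.818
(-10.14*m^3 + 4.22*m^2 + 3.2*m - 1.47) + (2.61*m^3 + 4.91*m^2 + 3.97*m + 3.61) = -7.53*m^3 + 9.13*m^2 + 7.17*m + 2.14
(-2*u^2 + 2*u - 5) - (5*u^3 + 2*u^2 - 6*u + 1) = -5*u^3 - 4*u^2 + 8*u - 6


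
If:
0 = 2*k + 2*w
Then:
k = -w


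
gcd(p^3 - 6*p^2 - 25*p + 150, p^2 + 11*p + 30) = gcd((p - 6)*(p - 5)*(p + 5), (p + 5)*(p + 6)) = p + 5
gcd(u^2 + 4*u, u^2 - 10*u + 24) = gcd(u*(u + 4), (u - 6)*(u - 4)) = 1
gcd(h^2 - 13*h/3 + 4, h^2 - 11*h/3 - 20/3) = 1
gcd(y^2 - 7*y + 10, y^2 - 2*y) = y - 2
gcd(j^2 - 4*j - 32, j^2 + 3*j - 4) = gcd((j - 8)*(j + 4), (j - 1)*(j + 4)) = j + 4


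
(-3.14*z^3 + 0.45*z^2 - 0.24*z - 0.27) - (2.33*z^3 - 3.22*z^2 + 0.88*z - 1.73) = -5.47*z^3 + 3.67*z^2 - 1.12*z + 1.46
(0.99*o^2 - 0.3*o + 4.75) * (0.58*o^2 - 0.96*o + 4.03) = 0.5742*o^4 - 1.1244*o^3 + 7.0327*o^2 - 5.769*o + 19.1425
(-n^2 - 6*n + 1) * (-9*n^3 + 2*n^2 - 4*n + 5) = 9*n^5 + 52*n^4 - 17*n^3 + 21*n^2 - 34*n + 5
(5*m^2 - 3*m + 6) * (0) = 0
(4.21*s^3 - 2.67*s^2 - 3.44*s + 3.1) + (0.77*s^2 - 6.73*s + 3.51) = 4.21*s^3 - 1.9*s^2 - 10.17*s + 6.61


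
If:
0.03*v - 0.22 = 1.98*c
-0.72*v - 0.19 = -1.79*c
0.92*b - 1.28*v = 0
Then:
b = -0.78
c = -0.12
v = -0.56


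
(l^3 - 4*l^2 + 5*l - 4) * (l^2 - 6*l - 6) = l^5 - 10*l^4 + 23*l^3 - 10*l^2 - 6*l + 24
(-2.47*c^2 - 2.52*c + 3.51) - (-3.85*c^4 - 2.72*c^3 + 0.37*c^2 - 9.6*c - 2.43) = 3.85*c^4 + 2.72*c^3 - 2.84*c^2 + 7.08*c + 5.94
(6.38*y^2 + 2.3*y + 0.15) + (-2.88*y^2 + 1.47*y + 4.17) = 3.5*y^2 + 3.77*y + 4.32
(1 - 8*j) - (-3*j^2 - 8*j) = 3*j^2 + 1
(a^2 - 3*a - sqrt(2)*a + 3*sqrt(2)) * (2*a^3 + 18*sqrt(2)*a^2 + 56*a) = 2*a^5 - 6*a^4 + 16*sqrt(2)*a^4 - 48*sqrt(2)*a^3 + 20*a^3 - 56*sqrt(2)*a^2 - 60*a^2 + 168*sqrt(2)*a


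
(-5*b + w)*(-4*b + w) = 20*b^2 - 9*b*w + w^2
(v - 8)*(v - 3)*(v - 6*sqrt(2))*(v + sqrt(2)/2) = v^4 - 11*v^3 - 11*sqrt(2)*v^3/2 + 18*v^2 + 121*sqrt(2)*v^2/2 - 132*sqrt(2)*v + 66*v - 144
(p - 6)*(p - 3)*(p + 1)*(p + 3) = p^4 - 5*p^3 - 15*p^2 + 45*p + 54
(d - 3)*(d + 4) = d^2 + d - 12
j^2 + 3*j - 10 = (j - 2)*(j + 5)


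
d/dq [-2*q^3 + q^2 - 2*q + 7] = -6*q^2 + 2*q - 2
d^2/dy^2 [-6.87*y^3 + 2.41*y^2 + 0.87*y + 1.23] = 4.82 - 41.22*y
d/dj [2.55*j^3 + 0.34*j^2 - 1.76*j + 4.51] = 7.65*j^2 + 0.68*j - 1.76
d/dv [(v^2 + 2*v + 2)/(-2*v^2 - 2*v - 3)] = 2*(v^2 + v - 1)/(4*v^4 + 8*v^3 + 16*v^2 + 12*v + 9)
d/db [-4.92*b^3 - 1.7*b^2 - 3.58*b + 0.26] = -14.76*b^2 - 3.4*b - 3.58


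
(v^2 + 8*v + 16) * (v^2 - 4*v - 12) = v^4 + 4*v^3 - 28*v^2 - 160*v - 192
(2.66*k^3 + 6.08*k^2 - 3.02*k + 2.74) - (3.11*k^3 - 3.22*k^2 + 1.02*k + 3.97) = -0.45*k^3 + 9.3*k^2 - 4.04*k - 1.23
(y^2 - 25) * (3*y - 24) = 3*y^3 - 24*y^2 - 75*y + 600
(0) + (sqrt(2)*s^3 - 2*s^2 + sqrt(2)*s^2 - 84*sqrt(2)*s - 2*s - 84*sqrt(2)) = sqrt(2)*s^3 - 2*s^2 + sqrt(2)*s^2 - 84*sqrt(2)*s - 2*s - 84*sqrt(2)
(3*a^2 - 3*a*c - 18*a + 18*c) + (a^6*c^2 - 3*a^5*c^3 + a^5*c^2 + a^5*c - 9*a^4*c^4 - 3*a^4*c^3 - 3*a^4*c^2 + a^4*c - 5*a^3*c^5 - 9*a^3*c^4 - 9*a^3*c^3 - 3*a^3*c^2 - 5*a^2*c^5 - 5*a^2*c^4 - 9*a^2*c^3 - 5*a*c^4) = a^6*c^2 - 3*a^5*c^3 + a^5*c^2 + a^5*c - 9*a^4*c^4 - 3*a^4*c^3 - 3*a^4*c^2 + a^4*c - 5*a^3*c^5 - 9*a^3*c^4 - 9*a^3*c^3 - 3*a^3*c^2 - 5*a^2*c^5 - 5*a^2*c^4 - 9*a^2*c^3 + 3*a^2 - 5*a*c^4 - 3*a*c - 18*a + 18*c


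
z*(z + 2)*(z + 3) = z^3 + 5*z^2 + 6*z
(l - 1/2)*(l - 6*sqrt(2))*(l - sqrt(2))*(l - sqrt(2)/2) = l^4 - 15*sqrt(2)*l^3/2 - l^3/2 + 15*sqrt(2)*l^2/4 + 19*l^2 - 19*l/2 - 6*sqrt(2)*l + 3*sqrt(2)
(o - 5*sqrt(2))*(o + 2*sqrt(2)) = o^2 - 3*sqrt(2)*o - 20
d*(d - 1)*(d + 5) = d^3 + 4*d^2 - 5*d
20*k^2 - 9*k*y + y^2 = (-5*k + y)*(-4*k + y)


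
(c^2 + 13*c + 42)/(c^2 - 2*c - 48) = (c + 7)/(c - 8)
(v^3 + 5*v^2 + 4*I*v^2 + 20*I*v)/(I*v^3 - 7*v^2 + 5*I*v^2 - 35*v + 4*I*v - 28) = v*(-I*v^2 + v*(4 - 5*I) + 20)/(v^3 + v^2*(5 + 7*I) + v*(4 + 35*I) + 28*I)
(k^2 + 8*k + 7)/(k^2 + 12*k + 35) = (k + 1)/(k + 5)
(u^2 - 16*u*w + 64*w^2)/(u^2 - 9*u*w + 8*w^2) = (u - 8*w)/(u - w)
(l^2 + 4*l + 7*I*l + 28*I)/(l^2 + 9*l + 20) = (l + 7*I)/(l + 5)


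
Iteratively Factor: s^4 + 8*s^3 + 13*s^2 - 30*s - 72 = (s + 3)*(s^3 + 5*s^2 - 2*s - 24) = (s + 3)*(s + 4)*(s^2 + s - 6) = (s - 2)*(s + 3)*(s + 4)*(s + 3)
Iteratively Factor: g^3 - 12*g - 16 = (g + 2)*(g^2 - 2*g - 8) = (g + 2)^2*(g - 4)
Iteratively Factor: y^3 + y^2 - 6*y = (y - 2)*(y^2 + 3*y) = y*(y - 2)*(y + 3)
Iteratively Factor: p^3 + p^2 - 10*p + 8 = (p - 1)*(p^2 + 2*p - 8) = (p - 1)*(p + 4)*(p - 2)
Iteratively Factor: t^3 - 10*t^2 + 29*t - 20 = (t - 5)*(t^2 - 5*t + 4) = (t - 5)*(t - 4)*(t - 1)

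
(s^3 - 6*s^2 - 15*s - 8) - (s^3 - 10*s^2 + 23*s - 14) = 4*s^2 - 38*s + 6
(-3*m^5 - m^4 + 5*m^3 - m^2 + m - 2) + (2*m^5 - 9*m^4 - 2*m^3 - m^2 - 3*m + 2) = -m^5 - 10*m^4 + 3*m^3 - 2*m^2 - 2*m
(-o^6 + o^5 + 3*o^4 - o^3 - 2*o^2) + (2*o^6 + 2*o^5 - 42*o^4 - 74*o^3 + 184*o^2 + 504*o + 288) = o^6 + 3*o^5 - 39*o^4 - 75*o^3 + 182*o^2 + 504*o + 288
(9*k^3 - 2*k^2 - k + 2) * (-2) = -18*k^3 + 4*k^2 + 2*k - 4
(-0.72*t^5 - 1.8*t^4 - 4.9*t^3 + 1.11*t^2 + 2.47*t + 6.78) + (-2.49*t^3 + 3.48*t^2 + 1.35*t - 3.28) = -0.72*t^5 - 1.8*t^4 - 7.39*t^3 + 4.59*t^2 + 3.82*t + 3.5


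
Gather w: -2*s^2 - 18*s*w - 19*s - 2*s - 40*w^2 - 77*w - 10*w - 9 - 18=-2*s^2 - 21*s - 40*w^2 + w*(-18*s - 87) - 27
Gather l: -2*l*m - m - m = -2*l*m - 2*m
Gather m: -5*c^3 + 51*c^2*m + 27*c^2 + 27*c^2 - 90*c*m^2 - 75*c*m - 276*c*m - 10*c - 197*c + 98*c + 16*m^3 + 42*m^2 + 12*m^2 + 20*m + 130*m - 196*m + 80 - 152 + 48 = -5*c^3 + 54*c^2 - 109*c + 16*m^3 + m^2*(54 - 90*c) + m*(51*c^2 - 351*c - 46) - 24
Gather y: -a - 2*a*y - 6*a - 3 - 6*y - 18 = -7*a + y*(-2*a - 6) - 21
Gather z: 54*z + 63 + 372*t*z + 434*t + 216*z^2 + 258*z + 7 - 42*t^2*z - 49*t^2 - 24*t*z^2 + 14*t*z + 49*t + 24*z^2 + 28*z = -49*t^2 + 483*t + z^2*(240 - 24*t) + z*(-42*t^2 + 386*t + 340) + 70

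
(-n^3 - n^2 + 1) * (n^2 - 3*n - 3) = -n^5 + 2*n^4 + 6*n^3 + 4*n^2 - 3*n - 3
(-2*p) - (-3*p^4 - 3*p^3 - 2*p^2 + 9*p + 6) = 3*p^4 + 3*p^3 + 2*p^2 - 11*p - 6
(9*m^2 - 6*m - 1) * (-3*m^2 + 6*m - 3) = -27*m^4 + 72*m^3 - 60*m^2 + 12*m + 3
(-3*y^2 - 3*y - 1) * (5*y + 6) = -15*y^3 - 33*y^2 - 23*y - 6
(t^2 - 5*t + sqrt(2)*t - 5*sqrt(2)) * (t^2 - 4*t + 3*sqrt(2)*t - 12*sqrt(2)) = t^4 - 9*t^3 + 4*sqrt(2)*t^3 - 36*sqrt(2)*t^2 + 26*t^2 - 54*t + 80*sqrt(2)*t + 120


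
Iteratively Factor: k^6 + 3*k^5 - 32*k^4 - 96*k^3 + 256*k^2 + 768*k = (k)*(k^5 + 3*k^4 - 32*k^3 - 96*k^2 + 256*k + 768) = k*(k + 4)*(k^4 - k^3 - 28*k^2 + 16*k + 192) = k*(k - 4)*(k + 4)*(k^3 + 3*k^2 - 16*k - 48) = k*(k - 4)*(k + 3)*(k + 4)*(k^2 - 16) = k*(k - 4)^2*(k + 3)*(k + 4)*(k + 4)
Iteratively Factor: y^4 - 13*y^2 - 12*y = (y + 3)*(y^3 - 3*y^2 - 4*y) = (y - 4)*(y + 3)*(y^2 + y) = y*(y - 4)*(y + 3)*(y + 1)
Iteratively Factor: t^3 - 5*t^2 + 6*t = (t - 2)*(t^2 - 3*t) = (t - 3)*(t - 2)*(t)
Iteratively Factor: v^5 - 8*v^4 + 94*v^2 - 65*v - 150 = (v + 3)*(v^4 - 11*v^3 + 33*v^2 - 5*v - 50) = (v + 1)*(v + 3)*(v^3 - 12*v^2 + 45*v - 50) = (v - 2)*(v + 1)*(v + 3)*(v^2 - 10*v + 25) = (v - 5)*(v - 2)*(v + 1)*(v + 3)*(v - 5)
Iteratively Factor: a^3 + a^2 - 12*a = (a - 3)*(a^2 + 4*a) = (a - 3)*(a + 4)*(a)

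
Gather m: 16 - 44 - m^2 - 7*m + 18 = -m^2 - 7*m - 10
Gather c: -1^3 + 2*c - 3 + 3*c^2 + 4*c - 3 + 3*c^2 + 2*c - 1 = 6*c^2 + 8*c - 8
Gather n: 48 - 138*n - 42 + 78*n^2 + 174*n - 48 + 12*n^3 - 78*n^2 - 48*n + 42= 12*n^3 - 12*n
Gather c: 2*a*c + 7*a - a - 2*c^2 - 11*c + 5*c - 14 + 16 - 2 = 6*a - 2*c^2 + c*(2*a - 6)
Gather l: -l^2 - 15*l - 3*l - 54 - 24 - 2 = -l^2 - 18*l - 80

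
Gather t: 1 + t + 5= t + 6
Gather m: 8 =8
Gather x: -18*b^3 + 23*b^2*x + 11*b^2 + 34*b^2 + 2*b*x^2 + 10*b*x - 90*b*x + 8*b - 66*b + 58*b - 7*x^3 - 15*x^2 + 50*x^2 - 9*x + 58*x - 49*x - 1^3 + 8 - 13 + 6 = -18*b^3 + 45*b^2 - 7*x^3 + x^2*(2*b + 35) + x*(23*b^2 - 80*b)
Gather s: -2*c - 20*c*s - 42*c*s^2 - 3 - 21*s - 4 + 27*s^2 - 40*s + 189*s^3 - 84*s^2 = -2*c + 189*s^3 + s^2*(-42*c - 57) + s*(-20*c - 61) - 7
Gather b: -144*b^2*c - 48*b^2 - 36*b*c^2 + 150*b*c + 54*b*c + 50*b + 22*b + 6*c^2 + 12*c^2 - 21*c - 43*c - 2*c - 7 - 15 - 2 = b^2*(-144*c - 48) + b*(-36*c^2 + 204*c + 72) + 18*c^2 - 66*c - 24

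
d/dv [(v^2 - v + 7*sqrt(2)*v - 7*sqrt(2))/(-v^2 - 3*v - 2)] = (-4*v^2 + 7*sqrt(2)*v^2 - 14*sqrt(2)*v - 4*v - 35*sqrt(2) + 2)/(v^4 + 6*v^3 + 13*v^2 + 12*v + 4)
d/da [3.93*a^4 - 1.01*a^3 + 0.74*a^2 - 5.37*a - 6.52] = 15.72*a^3 - 3.03*a^2 + 1.48*a - 5.37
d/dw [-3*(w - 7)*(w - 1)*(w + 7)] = -9*w^2 + 6*w + 147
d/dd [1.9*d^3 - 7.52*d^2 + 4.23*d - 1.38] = 5.7*d^2 - 15.04*d + 4.23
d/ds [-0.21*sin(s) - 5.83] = -0.21*cos(s)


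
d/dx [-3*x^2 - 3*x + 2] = -6*x - 3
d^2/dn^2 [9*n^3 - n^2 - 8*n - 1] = 54*n - 2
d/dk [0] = 0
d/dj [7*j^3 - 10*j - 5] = 21*j^2 - 10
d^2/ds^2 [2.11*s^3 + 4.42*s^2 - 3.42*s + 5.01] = 12.66*s + 8.84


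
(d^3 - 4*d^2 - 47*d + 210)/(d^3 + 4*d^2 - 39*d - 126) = (d - 5)/(d + 3)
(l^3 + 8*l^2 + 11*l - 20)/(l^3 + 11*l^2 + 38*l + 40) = (l - 1)/(l + 2)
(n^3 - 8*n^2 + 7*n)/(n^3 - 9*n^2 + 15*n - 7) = n/(n - 1)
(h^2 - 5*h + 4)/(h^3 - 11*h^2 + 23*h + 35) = (h^2 - 5*h + 4)/(h^3 - 11*h^2 + 23*h + 35)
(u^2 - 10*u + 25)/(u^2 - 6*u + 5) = (u - 5)/(u - 1)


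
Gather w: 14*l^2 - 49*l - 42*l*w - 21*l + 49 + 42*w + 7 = 14*l^2 - 70*l + w*(42 - 42*l) + 56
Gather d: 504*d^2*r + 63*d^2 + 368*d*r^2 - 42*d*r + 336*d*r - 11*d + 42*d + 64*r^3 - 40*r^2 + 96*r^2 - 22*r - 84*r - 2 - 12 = d^2*(504*r + 63) + d*(368*r^2 + 294*r + 31) + 64*r^3 + 56*r^2 - 106*r - 14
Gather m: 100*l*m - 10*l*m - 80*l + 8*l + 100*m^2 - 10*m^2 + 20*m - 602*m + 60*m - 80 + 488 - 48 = -72*l + 90*m^2 + m*(90*l - 522) + 360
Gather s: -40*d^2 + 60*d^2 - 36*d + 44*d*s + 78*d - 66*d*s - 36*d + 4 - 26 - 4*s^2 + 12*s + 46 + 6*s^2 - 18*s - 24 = 20*d^2 + 6*d + 2*s^2 + s*(-22*d - 6)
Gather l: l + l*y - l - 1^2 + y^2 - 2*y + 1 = l*y + y^2 - 2*y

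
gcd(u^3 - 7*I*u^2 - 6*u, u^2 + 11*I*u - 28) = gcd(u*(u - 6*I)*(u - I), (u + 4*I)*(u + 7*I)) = 1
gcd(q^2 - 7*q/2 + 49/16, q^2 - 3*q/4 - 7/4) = q - 7/4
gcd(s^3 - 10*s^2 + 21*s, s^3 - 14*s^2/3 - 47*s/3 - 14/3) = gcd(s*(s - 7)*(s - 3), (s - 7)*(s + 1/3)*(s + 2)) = s - 7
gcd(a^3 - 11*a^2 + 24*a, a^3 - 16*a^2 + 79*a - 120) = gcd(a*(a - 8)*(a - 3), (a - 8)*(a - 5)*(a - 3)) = a^2 - 11*a + 24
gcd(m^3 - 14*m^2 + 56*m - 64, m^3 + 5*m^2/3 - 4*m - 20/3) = m - 2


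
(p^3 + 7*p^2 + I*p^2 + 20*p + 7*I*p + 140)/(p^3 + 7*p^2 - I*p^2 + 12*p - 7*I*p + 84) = (p + 5*I)/(p + 3*I)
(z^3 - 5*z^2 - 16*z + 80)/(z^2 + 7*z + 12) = (z^2 - 9*z + 20)/(z + 3)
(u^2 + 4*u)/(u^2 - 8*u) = (u + 4)/(u - 8)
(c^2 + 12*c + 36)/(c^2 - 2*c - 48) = (c + 6)/(c - 8)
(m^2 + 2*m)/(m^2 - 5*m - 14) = m/(m - 7)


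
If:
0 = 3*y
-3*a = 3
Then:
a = -1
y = 0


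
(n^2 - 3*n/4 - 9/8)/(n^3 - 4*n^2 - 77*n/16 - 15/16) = 2*(2*n - 3)/(4*n^2 - 19*n - 5)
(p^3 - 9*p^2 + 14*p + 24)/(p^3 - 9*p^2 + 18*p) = (p^2 - 3*p - 4)/(p*(p - 3))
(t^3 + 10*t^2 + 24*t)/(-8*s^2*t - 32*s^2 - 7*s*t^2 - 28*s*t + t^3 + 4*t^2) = t*(-t - 6)/(8*s^2 + 7*s*t - t^2)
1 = 1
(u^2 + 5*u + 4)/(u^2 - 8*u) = (u^2 + 5*u + 4)/(u*(u - 8))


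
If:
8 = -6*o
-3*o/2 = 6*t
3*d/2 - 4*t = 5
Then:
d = 38/9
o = -4/3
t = 1/3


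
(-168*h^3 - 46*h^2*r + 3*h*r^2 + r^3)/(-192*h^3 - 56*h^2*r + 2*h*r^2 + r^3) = (-7*h + r)/(-8*h + r)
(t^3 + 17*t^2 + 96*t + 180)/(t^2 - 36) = (t^2 + 11*t + 30)/(t - 6)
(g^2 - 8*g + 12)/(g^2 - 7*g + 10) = (g - 6)/(g - 5)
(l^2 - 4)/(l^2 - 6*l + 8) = (l + 2)/(l - 4)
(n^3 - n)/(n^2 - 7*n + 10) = (n^3 - n)/(n^2 - 7*n + 10)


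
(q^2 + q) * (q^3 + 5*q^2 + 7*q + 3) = q^5 + 6*q^4 + 12*q^3 + 10*q^2 + 3*q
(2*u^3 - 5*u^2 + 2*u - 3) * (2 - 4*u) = -8*u^4 + 24*u^3 - 18*u^2 + 16*u - 6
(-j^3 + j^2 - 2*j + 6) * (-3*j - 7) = 3*j^4 + 4*j^3 - j^2 - 4*j - 42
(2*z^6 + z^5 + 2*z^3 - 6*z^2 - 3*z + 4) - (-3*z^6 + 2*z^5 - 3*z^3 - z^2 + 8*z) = 5*z^6 - z^5 + 5*z^3 - 5*z^2 - 11*z + 4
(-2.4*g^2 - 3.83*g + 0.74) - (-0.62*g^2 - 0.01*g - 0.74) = -1.78*g^2 - 3.82*g + 1.48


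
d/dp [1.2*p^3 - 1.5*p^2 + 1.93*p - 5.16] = 3.6*p^2 - 3.0*p + 1.93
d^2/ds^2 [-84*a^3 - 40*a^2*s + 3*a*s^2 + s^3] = 6*a + 6*s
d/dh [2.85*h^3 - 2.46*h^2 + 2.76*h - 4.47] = 8.55*h^2 - 4.92*h + 2.76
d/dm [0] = 0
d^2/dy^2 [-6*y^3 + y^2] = 2 - 36*y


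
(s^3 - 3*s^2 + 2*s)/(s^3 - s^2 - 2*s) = (s - 1)/(s + 1)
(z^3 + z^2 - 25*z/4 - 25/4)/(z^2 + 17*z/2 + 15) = (2*z^2 - 3*z - 5)/(2*(z + 6))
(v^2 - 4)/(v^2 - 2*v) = (v + 2)/v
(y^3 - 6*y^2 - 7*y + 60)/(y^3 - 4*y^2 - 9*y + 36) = (y - 5)/(y - 3)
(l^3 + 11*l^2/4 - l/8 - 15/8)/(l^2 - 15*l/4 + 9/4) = (2*l^2 + 7*l + 5)/(2*(l - 3))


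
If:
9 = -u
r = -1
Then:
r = -1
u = -9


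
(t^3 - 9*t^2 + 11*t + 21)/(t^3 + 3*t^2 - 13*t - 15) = (t - 7)/(t + 5)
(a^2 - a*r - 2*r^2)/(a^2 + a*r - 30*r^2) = (a^2 - a*r - 2*r^2)/(a^2 + a*r - 30*r^2)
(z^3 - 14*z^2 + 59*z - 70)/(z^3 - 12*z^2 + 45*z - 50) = (z - 7)/(z - 5)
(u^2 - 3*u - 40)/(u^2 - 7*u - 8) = (u + 5)/(u + 1)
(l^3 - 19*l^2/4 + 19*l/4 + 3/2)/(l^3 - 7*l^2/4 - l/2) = (l - 3)/l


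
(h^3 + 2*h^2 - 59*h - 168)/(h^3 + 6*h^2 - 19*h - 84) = (h - 8)/(h - 4)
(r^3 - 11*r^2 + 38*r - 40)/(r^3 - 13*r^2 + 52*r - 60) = (r - 4)/(r - 6)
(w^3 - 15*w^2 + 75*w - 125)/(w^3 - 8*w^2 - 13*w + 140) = (w^2 - 10*w + 25)/(w^2 - 3*w - 28)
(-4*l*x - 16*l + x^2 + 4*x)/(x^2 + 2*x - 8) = (-4*l + x)/(x - 2)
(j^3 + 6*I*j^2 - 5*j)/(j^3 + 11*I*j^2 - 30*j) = (j + I)/(j + 6*I)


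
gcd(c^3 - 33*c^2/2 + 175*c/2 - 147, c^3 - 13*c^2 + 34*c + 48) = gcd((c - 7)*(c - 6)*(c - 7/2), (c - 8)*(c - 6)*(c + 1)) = c - 6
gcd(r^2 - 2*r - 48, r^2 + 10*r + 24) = r + 6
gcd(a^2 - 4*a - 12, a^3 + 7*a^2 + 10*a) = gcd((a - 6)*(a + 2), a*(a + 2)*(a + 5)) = a + 2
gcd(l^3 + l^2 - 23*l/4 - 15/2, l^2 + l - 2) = l + 2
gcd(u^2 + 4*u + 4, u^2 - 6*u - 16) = u + 2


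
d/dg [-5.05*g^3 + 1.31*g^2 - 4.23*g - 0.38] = -15.15*g^2 + 2.62*g - 4.23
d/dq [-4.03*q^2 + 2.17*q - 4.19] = 2.17 - 8.06*q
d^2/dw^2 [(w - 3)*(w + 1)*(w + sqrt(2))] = 6*w - 4 + 2*sqrt(2)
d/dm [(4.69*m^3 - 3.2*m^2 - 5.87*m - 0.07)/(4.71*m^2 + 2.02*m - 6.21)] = (22.0899*m^4 + 18.9476*m^3 - 66.191*m^2 + 40.4034*m + 36.5941)/(22.1841*m^4 + 19.0284*m^3 - 54.4178*m^2 - 25.0884*m + 38.5641)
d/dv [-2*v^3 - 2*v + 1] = -6*v^2 - 2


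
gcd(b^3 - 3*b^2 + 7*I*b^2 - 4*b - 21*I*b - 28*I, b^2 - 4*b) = b - 4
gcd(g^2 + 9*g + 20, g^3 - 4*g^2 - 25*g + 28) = g + 4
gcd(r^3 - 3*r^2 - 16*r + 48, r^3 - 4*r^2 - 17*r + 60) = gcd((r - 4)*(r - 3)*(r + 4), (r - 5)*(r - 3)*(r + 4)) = r^2 + r - 12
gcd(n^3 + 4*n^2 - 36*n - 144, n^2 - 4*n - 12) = n - 6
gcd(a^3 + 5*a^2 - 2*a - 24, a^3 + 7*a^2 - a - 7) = 1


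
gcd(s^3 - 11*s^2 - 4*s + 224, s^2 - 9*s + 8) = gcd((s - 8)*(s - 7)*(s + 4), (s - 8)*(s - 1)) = s - 8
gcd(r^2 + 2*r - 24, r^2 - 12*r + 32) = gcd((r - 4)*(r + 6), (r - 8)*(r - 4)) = r - 4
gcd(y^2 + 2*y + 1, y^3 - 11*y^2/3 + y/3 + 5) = y + 1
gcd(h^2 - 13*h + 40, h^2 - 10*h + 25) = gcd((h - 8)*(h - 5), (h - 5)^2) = h - 5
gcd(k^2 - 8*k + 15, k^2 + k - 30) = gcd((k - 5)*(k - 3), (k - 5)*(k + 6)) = k - 5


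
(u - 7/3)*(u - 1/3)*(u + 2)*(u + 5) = u^4 + 13*u^3/3 - 71*u^2/9 - 191*u/9 + 70/9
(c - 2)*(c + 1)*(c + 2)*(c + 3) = c^4 + 4*c^3 - c^2 - 16*c - 12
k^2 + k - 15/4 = (k - 3/2)*(k + 5/2)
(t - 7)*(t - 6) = t^2 - 13*t + 42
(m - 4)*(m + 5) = m^2 + m - 20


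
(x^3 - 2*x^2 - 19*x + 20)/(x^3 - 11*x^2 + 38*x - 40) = (x^2 + 3*x - 4)/(x^2 - 6*x + 8)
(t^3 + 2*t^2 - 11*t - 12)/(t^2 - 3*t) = t + 5 + 4/t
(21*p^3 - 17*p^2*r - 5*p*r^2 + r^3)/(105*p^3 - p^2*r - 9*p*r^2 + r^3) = (p - r)/(5*p - r)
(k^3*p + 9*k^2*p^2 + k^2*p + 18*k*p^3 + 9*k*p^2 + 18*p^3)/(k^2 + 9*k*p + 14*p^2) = p*(k^3 + 9*k^2*p + k^2 + 18*k*p^2 + 9*k*p + 18*p^2)/(k^2 + 9*k*p + 14*p^2)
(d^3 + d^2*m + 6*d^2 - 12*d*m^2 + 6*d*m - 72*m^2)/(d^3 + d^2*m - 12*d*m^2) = (d + 6)/d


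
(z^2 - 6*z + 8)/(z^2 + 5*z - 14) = (z - 4)/(z + 7)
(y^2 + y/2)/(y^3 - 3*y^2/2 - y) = 1/(y - 2)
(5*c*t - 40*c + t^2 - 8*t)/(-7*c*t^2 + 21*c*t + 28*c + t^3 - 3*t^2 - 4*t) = (-5*c*t + 40*c - t^2 + 8*t)/(7*c*t^2 - 21*c*t - 28*c - t^3 + 3*t^2 + 4*t)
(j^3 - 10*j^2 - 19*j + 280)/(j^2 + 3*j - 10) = (j^2 - 15*j + 56)/(j - 2)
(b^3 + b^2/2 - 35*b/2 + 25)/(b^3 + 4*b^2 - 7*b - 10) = (b - 5/2)/(b + 1)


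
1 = 1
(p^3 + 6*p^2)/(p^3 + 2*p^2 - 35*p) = p*(p + 6)/(p^2 + 2*p - 35)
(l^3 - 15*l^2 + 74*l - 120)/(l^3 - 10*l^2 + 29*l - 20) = (l - 6)/(l - 1)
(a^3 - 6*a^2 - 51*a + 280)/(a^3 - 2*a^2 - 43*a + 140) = (a - 8)/(a - 4)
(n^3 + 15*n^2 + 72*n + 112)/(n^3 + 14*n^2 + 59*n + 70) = (n^2 + 8*n + 16)/(n^2 + 7*n + 10)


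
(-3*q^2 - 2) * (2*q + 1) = -6*q^3 - 3*q^2 - 4*q - 2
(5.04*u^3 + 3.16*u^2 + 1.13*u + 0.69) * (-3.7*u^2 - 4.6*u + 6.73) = -18.648*u^5 - 34.876*u^4 + 15.2022*u^3 + 13.5158*u^2 + 4.4309*u + 4.6437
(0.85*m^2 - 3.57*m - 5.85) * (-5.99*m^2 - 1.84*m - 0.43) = -5.0915*m^4 + 19.8203*m^3 + 41.2448*m^2 + 12.2991*m + 2.5155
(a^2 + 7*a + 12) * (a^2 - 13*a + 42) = a^4 - 6*a^3 - 37*a^2 + 138*a + 504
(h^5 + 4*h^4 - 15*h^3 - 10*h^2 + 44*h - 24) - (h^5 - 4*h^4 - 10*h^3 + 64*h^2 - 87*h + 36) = 8*h^4 - 5*h^3 - 74*h^2 + 131*h - 60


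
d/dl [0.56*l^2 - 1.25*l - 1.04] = 1.12*l - 1.25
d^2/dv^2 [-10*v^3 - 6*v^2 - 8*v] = -60*v - 12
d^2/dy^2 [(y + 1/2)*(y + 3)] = 2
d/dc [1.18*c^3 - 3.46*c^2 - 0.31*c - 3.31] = 3.54*c^2 - 6.92*c - 0.31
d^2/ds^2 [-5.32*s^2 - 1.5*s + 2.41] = -10.6400000000000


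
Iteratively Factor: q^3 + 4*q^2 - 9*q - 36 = (q + 3)*(q^2 + q - 12) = (q + 3)*(q + 4)*(q - 3)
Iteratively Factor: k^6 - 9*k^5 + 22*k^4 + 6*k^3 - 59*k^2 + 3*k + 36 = (k - 1)*(k^5 - 8*k^4 + 14*k^3 + 20*k^2 - 39*k - 36) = (k - 4)*(k - 1)*(k^4 - 4*k^3 - 2*k^2 + 12*k + 9) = (k - 4)*(k - 3)*(k - 1)*(k^3 - k^2 - 5*k - 3) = (k - 4)*(k - 3)^2*(k - 1)*(k^2 + 2*k + 1) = (k - 4)*(k - 3)^2*(k - 1)*(k + 1)*(k + 1)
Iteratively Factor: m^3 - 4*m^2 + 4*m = (m - 2)*(m^2 - 2*m) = m*(m - 2)*(m - 2)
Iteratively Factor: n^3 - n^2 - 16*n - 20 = (n + 2)*(n^2 - 3*n - 10) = (n + 2)^2*(n - 5)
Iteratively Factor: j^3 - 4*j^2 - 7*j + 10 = (j + 2)*(j^2 - 6*j + 5) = (j - 1)*(j + 2)*(j - 5)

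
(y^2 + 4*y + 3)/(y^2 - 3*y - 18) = (y + 1)/(y - 6)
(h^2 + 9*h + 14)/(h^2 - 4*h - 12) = (h + 7)/(h - 6)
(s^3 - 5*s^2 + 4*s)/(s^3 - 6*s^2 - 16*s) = (-s^2 + 5*s - 4)/(-s^2 + 6*s + 16)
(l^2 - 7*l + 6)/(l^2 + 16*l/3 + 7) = 3*(l^2 - 7*l + 6)/(3*l^2 + 16*l + 21)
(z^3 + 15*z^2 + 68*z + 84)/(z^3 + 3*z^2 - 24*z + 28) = (z^2 + 8*z + 12)/(z^2 - 4*z + 4)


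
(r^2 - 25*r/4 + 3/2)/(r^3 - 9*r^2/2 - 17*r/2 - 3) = (4*r - 1)/(2*(2*r^2 + 3*r + 1))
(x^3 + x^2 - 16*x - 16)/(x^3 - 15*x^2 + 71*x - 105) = (x^3 + x^2 - 16*x - 16)/(x^3 - 15*x^2 + 71*x - 105)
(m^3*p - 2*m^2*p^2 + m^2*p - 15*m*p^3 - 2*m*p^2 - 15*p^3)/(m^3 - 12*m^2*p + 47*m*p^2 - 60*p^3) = p*(m^2 + 3*m*p + m + 3*p)/(m^2 - 7*m*p + 12*p^2)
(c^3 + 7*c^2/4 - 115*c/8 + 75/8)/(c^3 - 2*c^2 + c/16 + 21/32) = 4*(2*c^2 + 5*c - 25)/(8*c^2 - 10*c - 7)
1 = 1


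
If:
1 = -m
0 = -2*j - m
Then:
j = 1/2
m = -1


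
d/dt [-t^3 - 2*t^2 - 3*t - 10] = -3*t^2 - 4*t - 3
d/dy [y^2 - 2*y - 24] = 2*y - 2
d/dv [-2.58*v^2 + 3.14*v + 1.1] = 3.14 - 5.16*v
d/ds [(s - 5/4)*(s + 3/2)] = 2*s + 1/4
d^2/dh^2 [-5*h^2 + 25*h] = -10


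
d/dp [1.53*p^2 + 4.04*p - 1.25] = 3.06*p + 4.04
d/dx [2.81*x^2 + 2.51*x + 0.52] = 5.62*x + 2.51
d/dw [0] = 0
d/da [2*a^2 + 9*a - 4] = 4*a + 9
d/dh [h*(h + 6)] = 2*h + 6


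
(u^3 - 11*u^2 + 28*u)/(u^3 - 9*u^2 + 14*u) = (u - 4)/(u - 2)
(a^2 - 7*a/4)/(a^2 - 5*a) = (a - 7/4)/(a - 5)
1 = 1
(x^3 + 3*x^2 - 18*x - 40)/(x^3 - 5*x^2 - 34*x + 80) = (x^2 - 2*x - 8)/(x^2 - 10*x + 16)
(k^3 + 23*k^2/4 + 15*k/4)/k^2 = k + 23/4 + 15/(4*k)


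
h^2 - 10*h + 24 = (h - 6)*(h - 4)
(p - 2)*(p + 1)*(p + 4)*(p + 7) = p^4 + 10*p^3 + 15*p^2 - 50*p - 56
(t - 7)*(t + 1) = t^2 - 6*t - 7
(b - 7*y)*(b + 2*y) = b^2 - 5*b*y - 14*y^2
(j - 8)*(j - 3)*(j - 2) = j^3 - 13*j^2 + 46*j - 48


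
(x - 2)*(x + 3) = x^2 + x - 6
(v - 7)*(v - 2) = v^2 - 9*v + 14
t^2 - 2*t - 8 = (t - 4)*(t + 2)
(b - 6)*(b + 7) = b^2 + b - 42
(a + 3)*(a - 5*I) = a^2 + 3*a - 5*I*a - 15*I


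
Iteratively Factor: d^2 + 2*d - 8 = (d - 2)*(d + 4)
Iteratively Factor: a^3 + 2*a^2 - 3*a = (a - 1)*(a^2 + 3*a) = a*(a - 1)*(a + 3)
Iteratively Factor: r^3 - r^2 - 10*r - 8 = (r + 2)*(r^2 - 3*r - 4) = (r - 4)*(r + 2)*(r + 1)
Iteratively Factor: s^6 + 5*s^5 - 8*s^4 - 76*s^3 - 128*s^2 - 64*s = (s + 2)*(s^5 + 3*s^4 - 14*s^3 - 48*s^2 - 32*s) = (s + 1)*(s + 2)*(s^4 + 2*s^3 - 16*s^2 - 32*s) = (s + 1)*(s + 2)^2*(s^3 - 16*s) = (s - 4)*(s + 1)*(s + 2)^2*(s^2 + 4*s) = s*(s - 4)*(s + 1)*(s + 2)^2*(s + 4)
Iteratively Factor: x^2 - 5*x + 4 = (x - 4)*(x - 1)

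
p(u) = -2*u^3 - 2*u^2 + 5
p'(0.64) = -5.02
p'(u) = -6*u^2 - 4*u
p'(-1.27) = -4.60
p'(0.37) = -2.30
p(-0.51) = 4.75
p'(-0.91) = -1.33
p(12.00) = -3739.00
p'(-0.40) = 0.64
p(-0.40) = 4.81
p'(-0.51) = 0.48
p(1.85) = -14.51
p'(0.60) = -4.56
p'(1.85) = -27.94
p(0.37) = 4.62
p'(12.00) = -912.00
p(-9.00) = 1301.00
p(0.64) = 3.66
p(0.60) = 3.85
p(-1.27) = 5.87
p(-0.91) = 4.85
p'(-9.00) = -450.00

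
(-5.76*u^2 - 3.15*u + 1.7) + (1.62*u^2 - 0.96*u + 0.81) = -4.14*u^2 - 4.11*u + 2.51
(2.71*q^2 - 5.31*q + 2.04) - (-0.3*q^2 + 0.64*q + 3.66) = 3.01*q^2 - 5.95*q - 1.62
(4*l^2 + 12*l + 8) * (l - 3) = 4*l^3 - 28*l - 24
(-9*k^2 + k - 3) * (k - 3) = -9*k^3 + 28*k^2 - 6*k + 9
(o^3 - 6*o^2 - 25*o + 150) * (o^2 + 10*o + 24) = o^5 + 4*o^4 - 61*o^3 - 244*o^2 + 900*o + 3600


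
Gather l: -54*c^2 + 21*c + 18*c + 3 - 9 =-54*c^2 + 39*c - 6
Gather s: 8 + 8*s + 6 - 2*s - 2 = 6*s + 12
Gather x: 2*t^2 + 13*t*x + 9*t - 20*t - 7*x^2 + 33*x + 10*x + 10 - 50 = 2*t^2 - 11*t - 7*x^2 + x*(13*t + 43) - 40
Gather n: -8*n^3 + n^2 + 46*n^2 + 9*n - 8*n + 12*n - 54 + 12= -8*n^3 + 47*n^2 + 13*n - 42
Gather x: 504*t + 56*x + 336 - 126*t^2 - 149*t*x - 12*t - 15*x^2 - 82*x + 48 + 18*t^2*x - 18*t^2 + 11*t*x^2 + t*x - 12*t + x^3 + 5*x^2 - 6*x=-144*t^2 + 480*t + x^3 + x^2*(11*t - 10) + x*(18*t^2 - 148*t - 32) + 384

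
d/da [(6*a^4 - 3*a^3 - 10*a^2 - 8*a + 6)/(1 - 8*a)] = (-144*a^4 + 72*a^3 + 71*a^2 - 20*a + 40)/(64*a^2 - 16*a + 1)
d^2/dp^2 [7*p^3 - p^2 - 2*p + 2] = 42*p - 2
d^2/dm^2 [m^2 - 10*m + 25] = 2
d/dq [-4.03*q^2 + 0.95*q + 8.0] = 0.95 - 8.06*q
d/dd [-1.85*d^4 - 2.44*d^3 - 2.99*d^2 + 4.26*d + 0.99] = -7.4*d^3 - 7.32*d^2 - 5.98*d + 4.26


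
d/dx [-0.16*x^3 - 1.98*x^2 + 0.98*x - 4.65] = -0.48*x^2 - 3.96*x + 0.98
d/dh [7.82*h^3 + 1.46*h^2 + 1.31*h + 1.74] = 23.46*h^2 + 2.92*h + 1.31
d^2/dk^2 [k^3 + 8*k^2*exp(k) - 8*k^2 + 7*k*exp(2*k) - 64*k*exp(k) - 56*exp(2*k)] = 8*k^2*exp(k) + 28*k*exp(2*k) - 32*k*exp(k) + 6*k - 196*exp(2*k) - 112*exp(k) - 16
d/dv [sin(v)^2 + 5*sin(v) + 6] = (2*sin(v) + 5)*cos(v)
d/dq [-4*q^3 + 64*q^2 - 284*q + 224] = -12*q^2 + 128*q - 284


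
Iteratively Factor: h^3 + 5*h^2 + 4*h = (h)*(h^2 + 5*h + 4) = h*(h + 1)*(h + 4)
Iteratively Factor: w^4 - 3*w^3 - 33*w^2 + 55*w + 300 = (w - 5)*(w^3 + 2*w^2 - 23*w - 60) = (w - 5)^2*(w^2 + 7*w + 12) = (w - 5)^2*(w + 4)*(w + 3)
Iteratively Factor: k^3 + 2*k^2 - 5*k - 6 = (k + 3)*(k^2 - k - 2) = (k - 2)*(k + 3)*(k + 1)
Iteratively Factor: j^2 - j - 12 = (j + 3)*(j - 4)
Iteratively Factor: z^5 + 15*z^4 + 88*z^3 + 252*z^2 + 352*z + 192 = (z + 4)*(z^4 + 11*z^3 + 44*z^2 + 76*z + 48) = (z + 2)*(z + 4)*(z^3 + 9*z^2 + 26*z + 24) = (z + 2)*(z + 3)*(z + 4)*(z^2 + 6*z + 8) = (z + 2)^2*(z + 3)*(z + 4)*(z + 4)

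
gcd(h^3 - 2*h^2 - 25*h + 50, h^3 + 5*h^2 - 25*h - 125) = h^2 - 25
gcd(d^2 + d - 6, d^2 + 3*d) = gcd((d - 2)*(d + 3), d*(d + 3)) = d + 3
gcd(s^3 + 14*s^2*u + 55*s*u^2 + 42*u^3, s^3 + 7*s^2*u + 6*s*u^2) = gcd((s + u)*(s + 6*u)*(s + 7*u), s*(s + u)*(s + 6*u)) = s^2 + 7*s*u + 6*u^2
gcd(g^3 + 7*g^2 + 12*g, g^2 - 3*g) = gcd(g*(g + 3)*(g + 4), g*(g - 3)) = g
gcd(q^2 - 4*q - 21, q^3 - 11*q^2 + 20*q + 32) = 1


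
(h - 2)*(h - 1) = h^2 - 3*h + 2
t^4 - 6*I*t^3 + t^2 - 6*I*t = t*(t - 6*I)*(-I*t + 1)*(I*t + 1)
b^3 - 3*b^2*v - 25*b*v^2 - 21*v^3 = (b - 7*v)*(b + v)*(b + 3*v)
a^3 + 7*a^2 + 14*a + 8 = (a + 1)*(a + 2)*(a + 4)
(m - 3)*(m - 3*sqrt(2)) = m^2 - 3*sqrt(2)*m - 3*m + 9*sqrt(2)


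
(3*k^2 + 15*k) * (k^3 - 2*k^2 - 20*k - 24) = 3*k^5 + 9*k^4 - 90*k^3 - 372*k^2 - 360*k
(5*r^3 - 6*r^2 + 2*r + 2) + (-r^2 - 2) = 5*r^3 - 7*r^2 + 2*r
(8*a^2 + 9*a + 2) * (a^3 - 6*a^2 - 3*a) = 8*a^5 - 39*a^4 - 76*a^3 - 39*a^2 - 6*a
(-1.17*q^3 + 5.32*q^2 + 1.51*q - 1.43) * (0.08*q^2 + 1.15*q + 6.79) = -0.0936*q^5 - 0.9199*q^4 - 1.7055*q^3 + 37.7449*q^2 + 8.6084*q - 9.7097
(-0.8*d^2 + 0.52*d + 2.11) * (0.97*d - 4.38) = -0.776*d^3 + 4.0084*d^2 - 0.2309*d - 9.2418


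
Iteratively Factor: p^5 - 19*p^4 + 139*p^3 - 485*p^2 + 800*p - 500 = (p - 2)*(p^4 - 17*p^3 + 105*p^2 - 275*p + 250) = (p - 2)^2*(p^3 - 15*p^2 + 75*p - 125) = (p - 5)*(p - 2)^2*(p^2 - 10*p + 25) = (p - 5)^2*(p - 2)^2*(p - 5)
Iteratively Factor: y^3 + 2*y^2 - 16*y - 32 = (y - 4)*(y^2 + 6*y + 8) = (y - 4)*(y + 4)*(y + 2)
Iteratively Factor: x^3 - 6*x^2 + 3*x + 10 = (x + 1)*(x^2 - 7*x + 10) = (x - 5)*(x + 1)*(x - 2)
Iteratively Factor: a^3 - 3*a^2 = (a)*(a^2 - 3*a) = a^2*(a - 3)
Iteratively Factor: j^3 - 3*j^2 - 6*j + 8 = (j - 1)*(j^2 - 2*j - 8) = (j - 4)*(j - 1)*(j + 2)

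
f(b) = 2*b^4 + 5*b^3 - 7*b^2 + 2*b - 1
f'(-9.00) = -4489.00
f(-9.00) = 8891.00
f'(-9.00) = -4489.00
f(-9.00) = 8891.00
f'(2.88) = 277.20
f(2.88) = 203.73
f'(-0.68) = 15.94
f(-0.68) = -6.74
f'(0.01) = 1.86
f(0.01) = -0.98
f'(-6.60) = -1552.17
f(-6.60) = 2038.35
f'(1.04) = 12.66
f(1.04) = 1.47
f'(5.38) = 1606.61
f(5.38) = 2261.31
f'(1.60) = 50.77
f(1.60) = 17.87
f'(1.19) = 20.06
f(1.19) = 3.90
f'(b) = 8*b^3 + 15*b^2 - 14*b + 2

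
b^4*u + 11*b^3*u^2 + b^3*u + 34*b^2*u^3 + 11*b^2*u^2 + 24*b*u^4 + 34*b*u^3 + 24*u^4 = (b + u)*(b + 4*u)*(b + 6*u)*(b*u + u)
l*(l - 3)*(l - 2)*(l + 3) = l^4 - 2*l^3 - 9*l^2 + 18*l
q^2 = q^2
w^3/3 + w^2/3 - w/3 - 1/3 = (w/3 + 1/3)*(w - 1)*(w + 1)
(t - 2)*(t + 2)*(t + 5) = t^3 + 5*t^2 - 4*t - 20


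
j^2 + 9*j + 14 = (j + 2)*(j + 7)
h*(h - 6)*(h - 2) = h^3 - 8*h^2 + 12*h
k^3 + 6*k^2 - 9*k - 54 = (k - 3)*(k + 3)*(k + 6)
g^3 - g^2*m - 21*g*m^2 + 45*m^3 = (g - 3*m)^2*(g + 5*m)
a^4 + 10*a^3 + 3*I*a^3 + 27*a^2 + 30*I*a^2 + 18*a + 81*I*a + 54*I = (a + 1)*(a + 3)*(a + 6)*(a + 3*I)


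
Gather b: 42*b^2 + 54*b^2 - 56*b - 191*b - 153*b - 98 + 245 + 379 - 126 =96*b^2 - 400*b + 400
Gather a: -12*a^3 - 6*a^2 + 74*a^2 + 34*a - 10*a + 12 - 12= -12*a^3 + 68*a^2 + 24*a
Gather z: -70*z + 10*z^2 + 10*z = 10*z^2 - 60*z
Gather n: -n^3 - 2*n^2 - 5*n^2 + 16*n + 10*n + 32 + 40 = -n^3 - 7*n^2 + 26*n + 72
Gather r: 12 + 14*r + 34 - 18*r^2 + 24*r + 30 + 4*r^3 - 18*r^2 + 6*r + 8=4*r^3 - 36*r^2 + 44*r + 84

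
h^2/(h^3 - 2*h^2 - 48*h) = h/(h^2 - 2*h - 48)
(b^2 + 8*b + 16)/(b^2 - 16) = (b + 4)/(b - 4)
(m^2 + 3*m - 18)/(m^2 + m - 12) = (m + 6)/(m + 4)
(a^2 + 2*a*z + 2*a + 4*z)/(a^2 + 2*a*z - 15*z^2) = (a^2 + 2*a*z + 2*a + 4*z)/(a^2 + 2*a*z - 15*z^2)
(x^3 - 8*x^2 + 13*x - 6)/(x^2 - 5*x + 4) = (x^2 - 7*x + 6)/(x - 4)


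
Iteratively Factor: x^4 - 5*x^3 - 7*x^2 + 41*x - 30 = (x + 3)*(x^3 - 8*x^2 + 17*x - 10) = (x - 2)*(x + 3)*(x^2 - 6*x + 5) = (x - 5)*(x - 2)*(x + 3)*(x - 1)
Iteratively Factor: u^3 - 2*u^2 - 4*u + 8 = (u - 2)*(u^2 - 4) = (u - 2)*(u + 2)*(u - 2)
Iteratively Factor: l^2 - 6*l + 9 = (l - 3)*(l - 3)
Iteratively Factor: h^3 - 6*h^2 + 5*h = (h - 5)*(h^2 - h) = (h - 5)*(h - 1)*(h)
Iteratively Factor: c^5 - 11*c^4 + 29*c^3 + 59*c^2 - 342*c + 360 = (c - 5)*(c^4 - 6*c^3 - c^2 + 54*c - 72) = (c - 5)*(c + 3)*(c^3 - 9*c^2 + 26*c - 24) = (c - 5)*(c - 4)*(c + 3)*(c^2 - 5*c + 6) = (c - 5)*(c - 4)*(c - 3)*(c + 3)*(c - 2)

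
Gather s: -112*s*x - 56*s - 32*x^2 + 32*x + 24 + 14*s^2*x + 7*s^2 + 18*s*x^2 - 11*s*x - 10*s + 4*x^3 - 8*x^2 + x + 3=s^2*(14*x + 7) + s*(18*x^2 - 123*x - 66) + 4*x^3 - 40*x^2 + 33*x + 27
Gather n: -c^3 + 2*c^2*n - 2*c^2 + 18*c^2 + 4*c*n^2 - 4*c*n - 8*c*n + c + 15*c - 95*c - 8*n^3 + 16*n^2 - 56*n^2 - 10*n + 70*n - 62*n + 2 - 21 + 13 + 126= -c^3 + 16*c^2 - 79*c - 8*n^3 + n^2*(4*c - 40) + n*(2*c^2 - 12*c - 2) + 120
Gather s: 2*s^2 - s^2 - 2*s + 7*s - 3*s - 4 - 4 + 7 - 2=s^2 + 2*s - 3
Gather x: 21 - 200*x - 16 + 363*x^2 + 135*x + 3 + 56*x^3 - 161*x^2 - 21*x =56*x^3 + 202*x^2 - 86*x + 8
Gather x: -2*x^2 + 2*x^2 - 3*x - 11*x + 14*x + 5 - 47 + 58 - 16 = 0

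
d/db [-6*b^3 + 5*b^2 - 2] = 2*b*(5 - 9*b)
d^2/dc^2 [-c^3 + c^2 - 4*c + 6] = 2 - 6*c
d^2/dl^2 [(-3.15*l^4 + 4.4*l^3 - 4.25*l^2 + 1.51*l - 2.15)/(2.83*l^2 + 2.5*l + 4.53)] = (-50.45607*l^6 - 133.7175*l^5 - 360.42111*l^4 - 544.270742*l^3 - 253.11738*l^2 + 334.335966*l - 180.37858)/(22.665187*l^6 + 60.06675*l^5 + 161.903451*l^4 + 207.9235*l^3 + 259.159941*l^2 + 153.90675*l + 92.959677)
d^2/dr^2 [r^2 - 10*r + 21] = 2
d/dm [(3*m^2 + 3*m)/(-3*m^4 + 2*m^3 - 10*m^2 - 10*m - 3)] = 3*(6*m^5 + 7*m^4 - 4*m^3 - 6*m - 3)/(9*m^8 - 12*m^7 + 64*m^6 + 20*m^5 + 78*m^4 + 188*m^3 + 160*m^2 + 60*m + 9)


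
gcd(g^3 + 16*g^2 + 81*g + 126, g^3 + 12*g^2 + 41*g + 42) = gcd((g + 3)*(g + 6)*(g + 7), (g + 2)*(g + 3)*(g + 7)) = g^2 + 10*g + 21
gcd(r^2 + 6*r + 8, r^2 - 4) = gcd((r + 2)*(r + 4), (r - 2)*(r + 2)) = r + 2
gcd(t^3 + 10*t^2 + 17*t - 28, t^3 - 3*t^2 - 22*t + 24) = t^2 + 3*t - 4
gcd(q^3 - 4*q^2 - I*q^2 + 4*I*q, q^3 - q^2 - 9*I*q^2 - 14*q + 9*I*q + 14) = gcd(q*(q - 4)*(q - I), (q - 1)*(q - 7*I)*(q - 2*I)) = 1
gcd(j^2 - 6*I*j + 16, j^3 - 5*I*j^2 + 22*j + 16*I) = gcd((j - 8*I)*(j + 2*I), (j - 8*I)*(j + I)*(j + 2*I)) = j^2 - 6*I*j + 16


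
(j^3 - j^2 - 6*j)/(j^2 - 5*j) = (j^2 - j - 6)/(j - 5)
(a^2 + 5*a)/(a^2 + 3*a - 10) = a/(a - 2)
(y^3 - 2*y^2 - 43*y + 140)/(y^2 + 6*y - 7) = (y^2 - 9*y + 20)/(y - 1)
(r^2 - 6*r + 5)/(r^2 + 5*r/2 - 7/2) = 2*(r - 5)/(2*r + 7)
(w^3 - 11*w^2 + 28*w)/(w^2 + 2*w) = (w^2 - 11*w + 28)/(w + 2)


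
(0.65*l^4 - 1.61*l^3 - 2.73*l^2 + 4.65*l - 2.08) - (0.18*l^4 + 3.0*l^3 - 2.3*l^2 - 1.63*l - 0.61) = 0.47*l^4 - 4.61*l^3 - 0.43*l^2 + 6.28*l - 1.47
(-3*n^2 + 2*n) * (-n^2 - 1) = 3*n^4 - 2*n^3 + 3*n^2 - 2*n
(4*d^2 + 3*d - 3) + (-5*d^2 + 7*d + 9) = -d^2 + 10*d + 6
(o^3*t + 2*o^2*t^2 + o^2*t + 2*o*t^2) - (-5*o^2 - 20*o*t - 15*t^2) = o^3*t + 2*o^2*t^2 + o^2*t + 5*o^2 + 2*o*t^2 + 20*o*t + 15*t^2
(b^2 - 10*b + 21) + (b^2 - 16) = 2*b^2 - 10*b + 5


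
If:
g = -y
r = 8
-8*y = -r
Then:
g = -1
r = 8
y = 1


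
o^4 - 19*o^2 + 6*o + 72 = (o - 3)^2*(o + 2)*(o + 4)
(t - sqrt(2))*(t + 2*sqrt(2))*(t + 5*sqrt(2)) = t^3 + 6*sqrt(2)*t^2 + 6*t - 20*sqrt(2)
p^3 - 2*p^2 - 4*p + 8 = (p - 2)^2*(p + 2)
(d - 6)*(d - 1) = d^2 - 7*d + 6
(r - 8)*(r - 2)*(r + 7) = r^3 - 3*r^2 - 54*r + 112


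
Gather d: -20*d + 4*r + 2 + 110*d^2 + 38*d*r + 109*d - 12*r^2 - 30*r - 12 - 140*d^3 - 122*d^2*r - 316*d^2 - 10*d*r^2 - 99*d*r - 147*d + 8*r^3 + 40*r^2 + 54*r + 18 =-140*d^3 + d^2*(-122*r - 206) + d*(-10*r^2 - 61*r - 58) + 8*r^3 + 28*r^2 + 28*r + 8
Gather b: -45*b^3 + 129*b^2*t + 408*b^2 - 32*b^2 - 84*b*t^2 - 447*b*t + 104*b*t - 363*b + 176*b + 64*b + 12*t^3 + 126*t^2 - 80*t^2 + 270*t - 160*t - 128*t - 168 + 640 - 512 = -45*b^3 + b^2*(129*t + 376) + b*(-84*t^2 - 343*t - 123) + 12*t^3 + 46*t^2 - 18*t - 40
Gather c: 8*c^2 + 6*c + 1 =8*c^2 + 6*c + 1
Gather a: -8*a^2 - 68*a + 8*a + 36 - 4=-8*a^2 - 60*a + 32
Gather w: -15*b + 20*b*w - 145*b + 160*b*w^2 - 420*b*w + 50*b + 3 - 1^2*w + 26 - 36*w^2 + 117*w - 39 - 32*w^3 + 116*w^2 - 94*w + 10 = -110*b - 32*w^3 + w^2*(160*b + 80) + w*(22 - 400*b)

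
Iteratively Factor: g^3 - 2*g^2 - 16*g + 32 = (g - 2)*(g^2 - 16) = (g - 4)*(g - 2)*(g + 4)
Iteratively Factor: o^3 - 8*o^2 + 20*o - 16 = (o - 4)*(o^2 - 4*o + 4) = (o - 4)*(o - 2)*(o - 2)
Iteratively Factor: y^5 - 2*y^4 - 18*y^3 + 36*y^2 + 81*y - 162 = (y + 3)*(y^4 - 5*y^3 - 3*y^2 + 45*y - 54) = (y - 3)*(y + 3)*(y^3 - 2*y^2 - 9*y + 18) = (y - 3)*(y + 3)^2*(y^2 - 5*y + 6) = (y - 3)*(y - 2)*(y + 3)^2*(y - 3)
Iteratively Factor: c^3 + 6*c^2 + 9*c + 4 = (c + 1)*(c^2 + 5*c + 4) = (c + 1)*(c + 4)*(c + 1)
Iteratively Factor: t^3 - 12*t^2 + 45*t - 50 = (t - 5)*(t^2 - 7*t + 10) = (t - 5)*(t - 2)*(t - 5)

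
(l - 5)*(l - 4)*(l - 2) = l^3 - 11*l^2 + 38*l - 40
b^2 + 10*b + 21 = (b + 3)*(b + 7)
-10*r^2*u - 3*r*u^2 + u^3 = u*(-5*r + u)*(2*r + u)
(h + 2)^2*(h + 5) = h^3 + 9*h^2 + 24*h + 20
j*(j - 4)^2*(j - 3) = j^4 - 11*j^3 + 40*j^2 - 48*j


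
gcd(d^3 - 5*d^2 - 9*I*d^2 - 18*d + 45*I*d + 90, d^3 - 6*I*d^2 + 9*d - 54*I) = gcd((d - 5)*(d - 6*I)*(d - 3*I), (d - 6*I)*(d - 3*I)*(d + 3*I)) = d^2 - 9*I*d - 18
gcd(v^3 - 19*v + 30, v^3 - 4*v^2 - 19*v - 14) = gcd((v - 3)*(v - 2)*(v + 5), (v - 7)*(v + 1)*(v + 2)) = 1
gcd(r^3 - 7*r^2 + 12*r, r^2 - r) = r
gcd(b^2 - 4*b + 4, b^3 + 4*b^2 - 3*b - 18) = b - 2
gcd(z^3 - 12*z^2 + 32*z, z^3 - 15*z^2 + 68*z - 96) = z^2 - 12*z + 32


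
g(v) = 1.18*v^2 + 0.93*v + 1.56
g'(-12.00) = -27.39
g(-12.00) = 160.32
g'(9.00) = 22.17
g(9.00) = 105.51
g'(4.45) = 11.43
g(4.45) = 29.07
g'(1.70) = 4.94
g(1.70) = 6.55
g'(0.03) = 1.00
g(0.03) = 1.59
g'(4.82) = 12.31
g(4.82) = 33.46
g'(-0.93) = -1.26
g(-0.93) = 1.72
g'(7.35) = 18.28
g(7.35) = 72.14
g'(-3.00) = -6.15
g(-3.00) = 9.39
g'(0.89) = 3.03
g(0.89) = 3.32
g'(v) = 2.36*v + 0.93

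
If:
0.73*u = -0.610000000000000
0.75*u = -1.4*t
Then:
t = 0.45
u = -0.84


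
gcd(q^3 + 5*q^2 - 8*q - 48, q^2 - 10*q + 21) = q - 3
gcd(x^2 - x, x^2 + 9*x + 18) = 1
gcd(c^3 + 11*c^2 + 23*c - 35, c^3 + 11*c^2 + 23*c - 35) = c^3 + 11*c^2 + 23*c - 35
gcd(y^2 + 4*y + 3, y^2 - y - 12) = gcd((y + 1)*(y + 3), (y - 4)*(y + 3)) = y + 3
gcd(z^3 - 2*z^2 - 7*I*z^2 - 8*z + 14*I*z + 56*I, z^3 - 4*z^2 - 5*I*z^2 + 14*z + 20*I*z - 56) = z^2 + z*(-4 - 7*I) + 28*I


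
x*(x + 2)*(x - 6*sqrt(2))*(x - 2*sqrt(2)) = x^4 - 8*sqrt(2)*x^3 + 2*x^3 - 16*sqrt(2)*x^2 + 24*x^2 + 48*x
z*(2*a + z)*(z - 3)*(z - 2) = 2*a*z^3 - 10*a*z^2 + 12*a*z + z^4 - 5*z^3 + 6*z^2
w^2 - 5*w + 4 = (w - 4)*(w - 1)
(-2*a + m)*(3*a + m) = -6*a^2 + a*m + m^2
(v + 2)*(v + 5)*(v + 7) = v^3 + 14*v^2 + 59*v + 70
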